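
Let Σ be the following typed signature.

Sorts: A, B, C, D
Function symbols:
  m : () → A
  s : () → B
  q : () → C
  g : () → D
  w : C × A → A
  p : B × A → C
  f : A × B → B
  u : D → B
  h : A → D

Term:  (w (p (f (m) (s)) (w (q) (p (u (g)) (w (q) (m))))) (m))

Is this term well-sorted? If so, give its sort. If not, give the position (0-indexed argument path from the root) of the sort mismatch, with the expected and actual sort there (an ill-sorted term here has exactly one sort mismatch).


      (m) : A
      (s) : B
    (f (m) (s)) : B
      (q) : C
          (g) : D
        (u (g)) : B
          (q) : C
          (m) : A
        (w (q) (m)) : A
      (p (u (g)) (w (q) (m))) : C
    (w (q) (p (u (g)) (w (q) (m)))) : ✗ arg 1 at [0, 1, 1] has sort C, expected A
  (m) : A

ill-sorted at position [0, 1, 1]: expected A, got C


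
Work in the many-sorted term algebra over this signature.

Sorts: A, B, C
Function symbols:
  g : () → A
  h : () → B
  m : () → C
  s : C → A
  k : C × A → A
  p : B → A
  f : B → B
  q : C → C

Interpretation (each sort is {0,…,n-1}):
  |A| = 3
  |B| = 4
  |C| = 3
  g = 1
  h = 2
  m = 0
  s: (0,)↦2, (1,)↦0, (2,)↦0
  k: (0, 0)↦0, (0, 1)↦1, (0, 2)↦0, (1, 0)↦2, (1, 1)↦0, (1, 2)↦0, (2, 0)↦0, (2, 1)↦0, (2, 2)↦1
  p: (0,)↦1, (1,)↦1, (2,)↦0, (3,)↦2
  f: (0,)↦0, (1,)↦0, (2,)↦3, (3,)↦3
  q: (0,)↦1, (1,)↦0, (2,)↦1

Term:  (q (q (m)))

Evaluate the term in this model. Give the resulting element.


  m = 0
  (q (m)) = q(0,) = 1
  (q (q (m))) = q(1,) = 0

value = 0


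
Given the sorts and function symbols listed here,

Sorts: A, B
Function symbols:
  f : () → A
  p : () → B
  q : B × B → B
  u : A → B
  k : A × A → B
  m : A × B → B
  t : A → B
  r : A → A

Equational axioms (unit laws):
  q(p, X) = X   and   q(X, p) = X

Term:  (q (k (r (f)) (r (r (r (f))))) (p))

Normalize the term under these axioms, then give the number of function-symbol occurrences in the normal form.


size = 7

1. (q (k (r (f)) (r (r (r (f))))) (p))  →  (k (r (f)) (r (r (r (f)))))
normal form: (k (r (f)) (r (r (r (f)))))


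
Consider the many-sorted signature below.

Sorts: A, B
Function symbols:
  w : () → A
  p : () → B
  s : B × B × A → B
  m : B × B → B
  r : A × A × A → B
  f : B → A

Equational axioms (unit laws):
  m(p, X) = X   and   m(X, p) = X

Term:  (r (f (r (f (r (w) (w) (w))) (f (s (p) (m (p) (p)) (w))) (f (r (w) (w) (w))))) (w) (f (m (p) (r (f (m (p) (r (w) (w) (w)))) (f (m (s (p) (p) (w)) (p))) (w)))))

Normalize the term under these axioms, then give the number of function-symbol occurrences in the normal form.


1. (r (f (r (f (r (w) (w) (w))) (f (s (p) (m (p) (p)) (w))) (f (r (w) (w) (w))))) (w) (f (m (p) (r (f (m (p) (r (w) (w) (w)))) (f (m (s (p) (p) (w)) (p))) (w)))))  →  (r (f (r (f (r (w) (w) (w))) (f (s (p) (p) (w))) (f (r (w) (w) (w))))) (w) (f (m (p) (r (f (m (p) (r (w) (w) (w)))) (f (m (s (p) (p) (w)) (p))) (w)))))
2. (r (f (r (f (r (w) (w) (w))) (f (s (p) (p) (w))) (f (r (w) (w) (w))))) (w) (f (m (p) (r (f (m (p) (r (w) (w) (w)))) (f (m (s (p) (p) (w)) (p))) (w)))))  →  (r (f (r (f (r (w) (w) (w))) (f (s (p) (p) (w))) (f (r (w) (w) (w))))) (w) (f (r (f (m (p) (r (w) (w) (w)))) (f (m (s (p) (p) (w)) (p))) (w))))
3. (r (f (r (f (r (w) (w) (w))) (f (s (p) (p) (w))) (f (r (w) (w) (w))))) (w) (f (r (f (m (p) (r (w) (w) (w)))) (f (m (s (p) (p) (w)) (p))) (w))))  →  (r (f (r (f (r (w) (w) (w))) (f (s (p) (p) (w))) (f (r (w) (w) (w))))) (w) (f (r (f (r (w) (w) (w))) (f (m (s (p) (p) (w)) (p))) (w))))
4. (r (f (r (f (r (w) (w) (w))) (f (s (p) (p) (w))) (f (r (w) (w) (w))))) (w) (f (r (f (r (w) (w) (w))) (f (m (s (p) (p) (w)) (p))) (w))))  →  (r (f (r (f (r (w) (w) (w))) (f (s (p) (p) (w))) (f (r (w) (w) (w))))) (w) (f (r (f (r (w) (w) (w))) (f (s (p) (p) (w))) (w))))
normal form: (r (f (r (f (r (w) (w) (w))) (f (s (p) (p) (w))) (f (r (w) (w) (w))))) (w) (f (r (f (r (w) (w) (w))) (f (s (p) (p) (w))) (w))))

size = 32


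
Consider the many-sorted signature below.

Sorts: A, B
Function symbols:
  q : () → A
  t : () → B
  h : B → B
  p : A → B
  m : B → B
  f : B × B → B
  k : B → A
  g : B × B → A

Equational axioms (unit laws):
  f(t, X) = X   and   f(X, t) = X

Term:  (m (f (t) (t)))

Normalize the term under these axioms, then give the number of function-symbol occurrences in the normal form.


1. (m (f (t) (t)))  →  (m (t))
normal form: (m (t))

size = 2


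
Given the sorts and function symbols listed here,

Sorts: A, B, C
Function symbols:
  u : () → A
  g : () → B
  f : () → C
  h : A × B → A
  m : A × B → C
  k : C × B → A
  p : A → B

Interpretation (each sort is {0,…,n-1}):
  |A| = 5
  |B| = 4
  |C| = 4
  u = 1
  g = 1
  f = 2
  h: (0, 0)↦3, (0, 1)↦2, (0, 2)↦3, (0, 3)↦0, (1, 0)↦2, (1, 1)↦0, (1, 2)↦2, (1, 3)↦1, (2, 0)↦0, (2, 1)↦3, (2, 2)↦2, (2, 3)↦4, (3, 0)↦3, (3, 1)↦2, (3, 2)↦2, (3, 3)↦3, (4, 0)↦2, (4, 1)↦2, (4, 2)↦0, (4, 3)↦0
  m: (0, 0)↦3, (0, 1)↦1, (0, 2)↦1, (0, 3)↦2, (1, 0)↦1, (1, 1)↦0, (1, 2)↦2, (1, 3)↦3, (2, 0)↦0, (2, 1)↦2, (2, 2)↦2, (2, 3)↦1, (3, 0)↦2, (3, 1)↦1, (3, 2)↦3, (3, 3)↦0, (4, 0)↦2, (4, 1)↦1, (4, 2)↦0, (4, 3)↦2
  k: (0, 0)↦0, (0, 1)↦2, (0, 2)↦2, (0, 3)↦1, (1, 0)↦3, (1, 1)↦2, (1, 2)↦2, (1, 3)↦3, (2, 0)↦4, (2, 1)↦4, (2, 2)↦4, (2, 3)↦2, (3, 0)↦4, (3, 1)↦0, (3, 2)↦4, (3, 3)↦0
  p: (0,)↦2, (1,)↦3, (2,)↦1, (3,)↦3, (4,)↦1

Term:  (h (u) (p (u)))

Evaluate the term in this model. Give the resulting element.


  u = 1
  u = 1
  (p (u)) = p(1,) = 3
  (h (u) (p (u))) = h(1, 3) = 1

value = 1


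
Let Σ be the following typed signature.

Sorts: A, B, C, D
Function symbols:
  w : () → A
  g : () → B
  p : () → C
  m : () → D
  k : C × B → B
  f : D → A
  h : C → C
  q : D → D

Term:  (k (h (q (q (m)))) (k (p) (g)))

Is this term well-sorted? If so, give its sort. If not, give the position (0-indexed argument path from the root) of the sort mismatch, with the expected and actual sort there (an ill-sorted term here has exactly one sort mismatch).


        (m) : D
      (q (m)) : D
    (q (q (m))) : D
  (h (q (q (m)))) : ✗ arg 0 at [0, 0] has sort D, expected C
    (p) : C
    (g) : B
  (k (p) (g)) : B

ill-sorted at position [0, 0]: expected C, got D


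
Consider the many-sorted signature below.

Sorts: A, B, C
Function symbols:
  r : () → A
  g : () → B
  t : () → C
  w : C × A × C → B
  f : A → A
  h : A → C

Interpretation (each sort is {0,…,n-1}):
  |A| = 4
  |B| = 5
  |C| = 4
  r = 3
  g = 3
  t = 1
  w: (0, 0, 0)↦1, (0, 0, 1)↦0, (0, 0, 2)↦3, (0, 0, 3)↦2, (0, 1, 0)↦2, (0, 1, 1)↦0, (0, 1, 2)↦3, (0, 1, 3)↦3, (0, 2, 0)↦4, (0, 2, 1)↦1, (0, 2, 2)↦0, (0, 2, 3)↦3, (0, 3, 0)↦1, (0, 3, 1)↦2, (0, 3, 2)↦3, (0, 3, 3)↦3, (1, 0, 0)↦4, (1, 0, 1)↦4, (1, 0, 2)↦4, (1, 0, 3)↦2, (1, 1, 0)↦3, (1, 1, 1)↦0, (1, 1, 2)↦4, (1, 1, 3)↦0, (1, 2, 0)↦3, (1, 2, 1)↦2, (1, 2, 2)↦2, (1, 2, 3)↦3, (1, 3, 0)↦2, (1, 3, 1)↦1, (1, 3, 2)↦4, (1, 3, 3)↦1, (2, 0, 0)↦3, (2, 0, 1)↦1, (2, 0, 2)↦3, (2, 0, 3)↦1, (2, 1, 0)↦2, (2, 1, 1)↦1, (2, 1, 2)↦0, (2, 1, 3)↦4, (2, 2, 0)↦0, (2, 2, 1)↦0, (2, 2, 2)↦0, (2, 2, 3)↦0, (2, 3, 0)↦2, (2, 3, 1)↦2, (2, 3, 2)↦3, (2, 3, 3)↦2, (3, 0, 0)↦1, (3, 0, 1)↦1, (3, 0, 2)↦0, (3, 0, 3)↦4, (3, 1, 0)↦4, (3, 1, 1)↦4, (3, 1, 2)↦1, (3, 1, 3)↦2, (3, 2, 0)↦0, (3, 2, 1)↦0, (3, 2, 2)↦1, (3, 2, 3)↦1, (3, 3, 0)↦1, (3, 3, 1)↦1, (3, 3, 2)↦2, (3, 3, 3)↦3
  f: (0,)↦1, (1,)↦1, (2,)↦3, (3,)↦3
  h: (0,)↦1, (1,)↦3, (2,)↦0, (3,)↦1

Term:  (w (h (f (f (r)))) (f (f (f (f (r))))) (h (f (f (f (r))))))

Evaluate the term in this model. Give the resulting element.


  r = 3
  (f (r)) = f(3,) = 3
  (f (f (r))) = f(3,) = 3
  (h (f (f (r)))) = h(3,) = 1
  r = 3
  (f (r)) = f(3,) = 3
  (f (f (r))) = f(3,) = 3
  (f (f (f (r)))) = f(3,) = 3
  (f (f (f (f (r))))) = f(3,) = 3
  r = 3
  (f (r)) = f(3,) = 3
  (f (f (r))) = f(3,) = 3
  (f (f (f (r)))) = f(3,) = 3
  (h (f (f (f (r))))) = h(3,) = 1
  (w (h (f (f (r)))) (f (f (f (f (r))))) (h (f (f (f (r)))))) = w(1, 3, 1) = 1

value = 1


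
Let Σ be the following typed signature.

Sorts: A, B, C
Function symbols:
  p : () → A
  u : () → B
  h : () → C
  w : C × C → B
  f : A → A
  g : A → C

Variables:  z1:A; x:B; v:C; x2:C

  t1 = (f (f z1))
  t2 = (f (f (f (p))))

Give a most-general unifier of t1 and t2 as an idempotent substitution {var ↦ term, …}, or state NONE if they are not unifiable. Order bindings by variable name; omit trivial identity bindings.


{z1 ↦ (f (p))}


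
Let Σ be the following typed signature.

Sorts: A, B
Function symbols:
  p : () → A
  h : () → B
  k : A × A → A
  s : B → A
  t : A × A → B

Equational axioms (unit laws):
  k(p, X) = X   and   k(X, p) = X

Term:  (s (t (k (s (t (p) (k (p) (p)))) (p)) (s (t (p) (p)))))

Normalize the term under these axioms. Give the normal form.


normal form = (s (t (s (t (p) (p))) (s (t (p) (p)))))

1. (s (t (k (s (t (p) (k (p) (p)))) (p)) (s (t (p) (p)))))  →  (s (t (s (t (p) (k (p) (p)))) (s (t (p) (p)))))
2. (s (t (s (t (p) (k (p) (p)))) (s (t (p) (p)))))  →  (s (t (s (t (p) (p))) (s (t (p) (p)))))


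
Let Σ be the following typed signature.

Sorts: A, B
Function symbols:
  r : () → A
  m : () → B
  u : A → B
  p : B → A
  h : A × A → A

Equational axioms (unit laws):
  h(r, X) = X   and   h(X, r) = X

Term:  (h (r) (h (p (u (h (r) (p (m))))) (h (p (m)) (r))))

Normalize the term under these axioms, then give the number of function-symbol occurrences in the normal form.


size = 7

1. (h (r) (h (p (u (h (r) (p (m))))) (h (p (m)) (r))))  →  (h (p (u (h (r) (p (m))))) (h (p (m)) (r)))
2. (h (p (u (h (r) (p (m))))) (h (p (m)) (r)))  →  (h (p (u (p (m)))) (h (p (m)) (r)))
3. (h (p (u (p (m)))) (h (p (m)) (r)))  →  (h (p (u (p (m)))) (p (m)))
normal form: (h (p (u (p (m)))) (p (m)))


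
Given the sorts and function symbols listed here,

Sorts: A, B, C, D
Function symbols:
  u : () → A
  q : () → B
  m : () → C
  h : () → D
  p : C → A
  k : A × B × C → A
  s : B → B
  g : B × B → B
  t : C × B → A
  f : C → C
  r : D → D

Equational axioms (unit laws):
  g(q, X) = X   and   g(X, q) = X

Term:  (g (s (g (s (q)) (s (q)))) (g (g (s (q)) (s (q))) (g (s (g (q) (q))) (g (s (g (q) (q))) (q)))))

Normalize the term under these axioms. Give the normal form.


normal form = (g (s (g (s (q)) (s (q)))) (g (g (s (q)) (s (q))) (g (s (q)) (s (q)))))

1. (g (s (g (s (q)) (s (q)))) (g (g (s (q)) (s (q))) (g (s (g (q) (q))) (g (s (g (q) (q))) (q)))))  →  (g (s (g (s (q)) (s (q)))) (g (g (s (q)) (s (q))) (g (s (q)) (g (s (g (q) (q))) (q)))))
2. (g (s (g (s (q)) (s (q)))) (g (g (s (q)) (s (q))) (g (s (q)) (g (s (g (q) (q))) (q)))))  →  (g (s (g (s (q)) (s (q)))) (g (g (s (q)) (s (q))) (g (s (q)) (s (g (q) (q))))))
3. (g (s (g (s (q)) (s (q)))) (g (g (s (q)) (s (q))) (g (s (q)) (s (g (q) (q))))))  →  (g (s (g (s (q)) (s (q)))) (g (g (s (q)) (s (q))) (g (s (q)) (s (q)))))


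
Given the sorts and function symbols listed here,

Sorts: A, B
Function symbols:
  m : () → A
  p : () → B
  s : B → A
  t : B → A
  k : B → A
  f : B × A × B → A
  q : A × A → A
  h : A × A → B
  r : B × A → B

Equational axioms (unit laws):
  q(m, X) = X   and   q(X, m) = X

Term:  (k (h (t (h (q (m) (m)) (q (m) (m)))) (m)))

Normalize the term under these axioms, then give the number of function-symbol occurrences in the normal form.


size = 7

1. (k (h (t (h (q (m) (m)) (q (m) (m)))) (m)))  →  (k (h (t (h (m) (q (m) (m)))) (m)))
2. (k (h (t (h (m) (q (m) (m)))) (m)))  →  (k (h (t (h (m) (m))) (m)))
normal form: (k (h (t (h (m) (m))) (m)))


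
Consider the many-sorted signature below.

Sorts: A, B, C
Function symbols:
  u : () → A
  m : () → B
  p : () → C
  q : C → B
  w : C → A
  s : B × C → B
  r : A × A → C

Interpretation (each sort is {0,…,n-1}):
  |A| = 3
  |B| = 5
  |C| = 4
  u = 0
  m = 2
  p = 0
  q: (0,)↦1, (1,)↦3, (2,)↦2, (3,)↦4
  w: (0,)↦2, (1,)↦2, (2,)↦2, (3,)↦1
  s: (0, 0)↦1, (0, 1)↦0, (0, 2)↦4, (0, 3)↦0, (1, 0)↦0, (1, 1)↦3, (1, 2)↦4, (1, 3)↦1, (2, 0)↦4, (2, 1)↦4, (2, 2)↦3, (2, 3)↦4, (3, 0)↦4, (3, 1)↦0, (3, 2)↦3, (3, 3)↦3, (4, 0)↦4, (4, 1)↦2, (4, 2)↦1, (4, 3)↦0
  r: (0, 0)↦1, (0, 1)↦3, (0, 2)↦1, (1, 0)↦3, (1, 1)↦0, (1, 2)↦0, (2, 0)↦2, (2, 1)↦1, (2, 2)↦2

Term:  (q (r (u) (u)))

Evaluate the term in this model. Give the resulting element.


  u = 0
  u = 0
  (r (u) (u)) = r(0, 0) = 1
  (q (r (u) (u))) = q(1,) = 3

value = 3


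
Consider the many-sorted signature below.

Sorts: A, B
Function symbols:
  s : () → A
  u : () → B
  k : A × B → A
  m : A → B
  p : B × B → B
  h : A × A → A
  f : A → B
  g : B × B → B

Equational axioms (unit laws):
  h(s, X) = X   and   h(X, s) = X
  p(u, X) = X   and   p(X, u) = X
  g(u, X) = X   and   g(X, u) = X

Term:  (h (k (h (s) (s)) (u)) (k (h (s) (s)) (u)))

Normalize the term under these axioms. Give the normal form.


normal form = (h (k (s) (u)) (k (s) (u)))

1. (h (k (h (s) (s)) (u)) (k (h (s) (s)) (u)))  →  (h (k (s) (u)) (k (h (s) (s)) (u)))
2. (h (k (s) (u)) (k (h (s) (s)) (u)))  →  (h (k (s) (u)) (k (s) (u)))


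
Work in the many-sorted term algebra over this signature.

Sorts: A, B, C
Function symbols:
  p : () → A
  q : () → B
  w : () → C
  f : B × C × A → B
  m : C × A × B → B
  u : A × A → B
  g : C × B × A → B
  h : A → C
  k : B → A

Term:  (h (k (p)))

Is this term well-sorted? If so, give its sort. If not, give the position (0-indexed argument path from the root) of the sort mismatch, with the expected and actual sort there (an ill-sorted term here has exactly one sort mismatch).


    (p) : A
  (k (p)) : ✗ arg 0 at [0, 0] has sort A, expected B

ill-sorted at position [0, 0]: expected B, got A


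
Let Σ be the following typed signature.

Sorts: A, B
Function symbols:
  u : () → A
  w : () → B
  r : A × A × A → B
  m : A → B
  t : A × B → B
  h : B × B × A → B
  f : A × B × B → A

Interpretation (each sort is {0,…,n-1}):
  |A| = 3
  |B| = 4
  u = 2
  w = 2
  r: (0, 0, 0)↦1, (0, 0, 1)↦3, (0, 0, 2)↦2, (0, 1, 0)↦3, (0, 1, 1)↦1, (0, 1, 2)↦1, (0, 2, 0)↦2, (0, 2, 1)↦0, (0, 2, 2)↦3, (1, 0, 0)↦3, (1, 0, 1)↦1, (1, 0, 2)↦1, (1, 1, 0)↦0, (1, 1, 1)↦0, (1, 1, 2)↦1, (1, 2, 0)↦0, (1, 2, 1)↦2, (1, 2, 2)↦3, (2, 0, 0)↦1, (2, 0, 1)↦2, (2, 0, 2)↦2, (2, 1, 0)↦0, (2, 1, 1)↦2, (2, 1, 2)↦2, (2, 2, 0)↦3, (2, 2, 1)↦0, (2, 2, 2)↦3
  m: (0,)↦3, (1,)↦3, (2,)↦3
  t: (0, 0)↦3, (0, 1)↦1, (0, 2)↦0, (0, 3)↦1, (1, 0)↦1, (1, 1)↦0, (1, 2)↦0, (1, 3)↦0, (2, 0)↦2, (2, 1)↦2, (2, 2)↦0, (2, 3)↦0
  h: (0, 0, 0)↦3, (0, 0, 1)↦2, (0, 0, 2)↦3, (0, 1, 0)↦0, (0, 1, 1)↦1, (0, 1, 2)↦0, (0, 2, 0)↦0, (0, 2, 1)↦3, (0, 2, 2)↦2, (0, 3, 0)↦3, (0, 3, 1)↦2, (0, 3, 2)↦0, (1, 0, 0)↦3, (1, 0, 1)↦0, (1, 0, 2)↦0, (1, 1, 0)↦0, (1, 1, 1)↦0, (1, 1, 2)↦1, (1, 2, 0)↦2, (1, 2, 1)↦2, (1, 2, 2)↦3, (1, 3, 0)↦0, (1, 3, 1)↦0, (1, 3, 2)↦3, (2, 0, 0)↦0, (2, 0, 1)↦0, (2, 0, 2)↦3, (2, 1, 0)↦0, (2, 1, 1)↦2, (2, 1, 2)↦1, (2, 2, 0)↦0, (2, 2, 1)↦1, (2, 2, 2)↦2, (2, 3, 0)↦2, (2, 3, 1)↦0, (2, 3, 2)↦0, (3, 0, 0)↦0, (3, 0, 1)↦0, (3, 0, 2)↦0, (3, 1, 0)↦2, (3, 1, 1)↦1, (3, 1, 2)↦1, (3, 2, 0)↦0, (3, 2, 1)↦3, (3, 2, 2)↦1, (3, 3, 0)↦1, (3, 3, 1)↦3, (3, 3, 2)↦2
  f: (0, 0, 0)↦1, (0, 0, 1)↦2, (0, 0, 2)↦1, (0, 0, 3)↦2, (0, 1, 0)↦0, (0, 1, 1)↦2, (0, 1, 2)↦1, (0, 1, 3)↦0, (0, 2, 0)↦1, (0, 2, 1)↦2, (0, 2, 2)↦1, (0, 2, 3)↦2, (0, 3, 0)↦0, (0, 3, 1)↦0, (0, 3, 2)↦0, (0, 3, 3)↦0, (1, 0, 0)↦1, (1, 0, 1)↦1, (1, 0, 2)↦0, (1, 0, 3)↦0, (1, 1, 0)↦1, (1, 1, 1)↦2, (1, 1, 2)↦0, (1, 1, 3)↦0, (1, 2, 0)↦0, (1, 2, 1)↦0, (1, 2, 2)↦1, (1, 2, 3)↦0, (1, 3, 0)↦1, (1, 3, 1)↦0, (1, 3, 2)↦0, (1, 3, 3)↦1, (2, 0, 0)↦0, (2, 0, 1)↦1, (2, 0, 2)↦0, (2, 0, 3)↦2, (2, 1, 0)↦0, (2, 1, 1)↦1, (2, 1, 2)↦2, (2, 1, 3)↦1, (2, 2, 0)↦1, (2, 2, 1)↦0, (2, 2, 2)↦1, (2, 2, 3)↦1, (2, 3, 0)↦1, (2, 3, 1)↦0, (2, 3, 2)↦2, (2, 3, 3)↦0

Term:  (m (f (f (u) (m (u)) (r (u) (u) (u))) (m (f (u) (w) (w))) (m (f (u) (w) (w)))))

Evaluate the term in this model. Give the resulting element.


value = 3

  u = 2
  u = 2
  (m (u)) = m(2,) = 3
  u = 2
  u = 2
  u = 2
  (r (u) (u) (u)) = r(2, 2, 2) = 3
  (f (u) (m (u)) (r (u) (u) (u))) = f(2, 3, 3) = 0
  u = 2
  w = 2
  w = 2
  (f (u) (w) (w)) = f(2, 2, 2) = 1
  (m (f (u) (w) (w))) = m(1,) = 3
  u = 2
  w = 2
  w = 2
  (f (u) (w) (w)) = f(2, 2, 2) = 1
  (m (f (u) (w) (w))) = m(1,) = 3
  (f (f (u) (m (u)) (r (u) (u) (u))) (m (f (u) (w) (w))) (m (f (u) (w) (w)))) = f(0, 3, 3) = 0
  (m (f (f (u) (m (u)) (r (u) (u) (u))) (m (f (u) (w) (w))) (m (f (u) (w) (w))))) = m(0,) = 3


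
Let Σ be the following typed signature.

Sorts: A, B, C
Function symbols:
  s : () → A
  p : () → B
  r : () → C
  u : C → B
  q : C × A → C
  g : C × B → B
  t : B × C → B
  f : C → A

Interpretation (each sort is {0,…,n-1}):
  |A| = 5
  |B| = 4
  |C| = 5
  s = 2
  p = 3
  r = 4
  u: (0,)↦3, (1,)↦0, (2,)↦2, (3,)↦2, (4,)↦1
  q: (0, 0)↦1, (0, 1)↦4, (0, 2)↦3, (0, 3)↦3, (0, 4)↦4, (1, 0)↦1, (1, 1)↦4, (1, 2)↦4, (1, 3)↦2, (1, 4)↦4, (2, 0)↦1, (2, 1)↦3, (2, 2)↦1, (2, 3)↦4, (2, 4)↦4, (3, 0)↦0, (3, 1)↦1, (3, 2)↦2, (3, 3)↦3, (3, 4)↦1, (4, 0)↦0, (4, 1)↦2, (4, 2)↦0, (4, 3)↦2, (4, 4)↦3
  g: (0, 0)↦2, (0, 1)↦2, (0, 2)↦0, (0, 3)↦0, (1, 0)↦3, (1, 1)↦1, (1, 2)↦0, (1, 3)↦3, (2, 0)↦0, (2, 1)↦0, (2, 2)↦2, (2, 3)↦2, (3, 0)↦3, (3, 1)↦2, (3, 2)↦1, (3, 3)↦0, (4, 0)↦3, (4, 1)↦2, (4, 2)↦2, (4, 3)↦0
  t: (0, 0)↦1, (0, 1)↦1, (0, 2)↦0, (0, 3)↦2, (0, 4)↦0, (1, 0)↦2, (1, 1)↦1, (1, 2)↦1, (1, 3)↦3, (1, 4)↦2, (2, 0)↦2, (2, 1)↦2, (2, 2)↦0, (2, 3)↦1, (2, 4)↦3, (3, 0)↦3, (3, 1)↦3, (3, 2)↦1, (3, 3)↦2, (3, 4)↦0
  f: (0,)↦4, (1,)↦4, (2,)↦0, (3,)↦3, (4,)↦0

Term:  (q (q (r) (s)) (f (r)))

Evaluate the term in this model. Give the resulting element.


value = 1

  r = 4
  s = 2
  (q (r) (s)) = q(4, 2) = 0
  r = 4
  (f (r)) = f(4,) = 0
  (q (q (r) (s)) (f (r))) = q(0, 0) = 1


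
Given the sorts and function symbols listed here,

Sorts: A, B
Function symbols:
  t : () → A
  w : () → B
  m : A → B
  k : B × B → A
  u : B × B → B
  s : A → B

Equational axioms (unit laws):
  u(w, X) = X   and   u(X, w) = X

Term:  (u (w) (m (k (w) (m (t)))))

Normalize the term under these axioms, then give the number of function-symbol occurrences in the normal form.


1. (u (w) (m (k (w) (m (t)))))  →  (m (k (w) (m (t))))
normal form: (m (k (w) (m (t))))

size = 5


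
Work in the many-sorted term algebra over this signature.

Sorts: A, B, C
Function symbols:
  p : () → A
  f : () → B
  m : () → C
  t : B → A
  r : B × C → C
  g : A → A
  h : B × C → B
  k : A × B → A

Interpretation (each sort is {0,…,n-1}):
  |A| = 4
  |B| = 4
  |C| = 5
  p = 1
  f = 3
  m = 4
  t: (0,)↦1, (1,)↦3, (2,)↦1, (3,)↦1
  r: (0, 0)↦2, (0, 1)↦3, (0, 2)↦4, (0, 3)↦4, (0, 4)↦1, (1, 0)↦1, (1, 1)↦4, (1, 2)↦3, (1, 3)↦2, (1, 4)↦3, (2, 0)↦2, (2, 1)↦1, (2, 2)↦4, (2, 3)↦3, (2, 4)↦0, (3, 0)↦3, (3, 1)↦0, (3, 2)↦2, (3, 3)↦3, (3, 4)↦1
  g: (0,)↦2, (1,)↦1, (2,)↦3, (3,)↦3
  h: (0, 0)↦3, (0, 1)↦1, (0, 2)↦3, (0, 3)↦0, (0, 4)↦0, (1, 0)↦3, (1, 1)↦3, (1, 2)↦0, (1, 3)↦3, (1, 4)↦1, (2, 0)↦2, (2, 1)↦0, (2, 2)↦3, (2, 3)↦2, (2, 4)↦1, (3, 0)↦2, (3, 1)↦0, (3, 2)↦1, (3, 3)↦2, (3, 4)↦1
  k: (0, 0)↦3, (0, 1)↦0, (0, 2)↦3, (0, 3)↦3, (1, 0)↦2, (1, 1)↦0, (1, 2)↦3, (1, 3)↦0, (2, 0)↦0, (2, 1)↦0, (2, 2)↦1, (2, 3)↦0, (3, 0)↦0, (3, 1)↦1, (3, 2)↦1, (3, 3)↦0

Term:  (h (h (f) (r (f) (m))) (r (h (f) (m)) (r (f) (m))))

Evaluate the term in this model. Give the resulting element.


value = 0

  f = 3
  f = 3
  m = 4
  (r (f) (m)) = r(3, 4) = 1
  (h (f) (r (f) (m))) = h(3, 1) = 0
  f = 3
  m = 4
  (h (f) (m)) = h(3, 4) = 1
  f = 3
  m = 4
  (r (f) (m)) = r(3, 4) = 1
  (r (h (f) (m)) (r (f) (m))) = r(1, 1) = 4
  (h (h (f) (r (f) (m))) (r (h (f) (m)) (r (f) (m)))) = h(0, 4) = 0


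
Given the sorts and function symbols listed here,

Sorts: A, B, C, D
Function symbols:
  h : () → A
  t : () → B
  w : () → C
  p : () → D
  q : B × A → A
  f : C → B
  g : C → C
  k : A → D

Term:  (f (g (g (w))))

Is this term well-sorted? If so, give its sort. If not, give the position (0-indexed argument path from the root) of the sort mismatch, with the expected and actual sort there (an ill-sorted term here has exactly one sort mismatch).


      (w) : C
    (g (w)) : C
  (g (g (w))) : C
(f (g (g (w)))) : B

well-sorted; sort = B


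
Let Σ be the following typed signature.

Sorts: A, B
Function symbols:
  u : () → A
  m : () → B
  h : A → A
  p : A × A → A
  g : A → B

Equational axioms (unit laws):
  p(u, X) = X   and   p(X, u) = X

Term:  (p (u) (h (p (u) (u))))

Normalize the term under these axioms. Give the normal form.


normal form = (h (u))

1. (p (u) (h (p (u) (u))))  →  (h (p (u) (u)))
2. (h (p (u) (u)))  →  (h (u))


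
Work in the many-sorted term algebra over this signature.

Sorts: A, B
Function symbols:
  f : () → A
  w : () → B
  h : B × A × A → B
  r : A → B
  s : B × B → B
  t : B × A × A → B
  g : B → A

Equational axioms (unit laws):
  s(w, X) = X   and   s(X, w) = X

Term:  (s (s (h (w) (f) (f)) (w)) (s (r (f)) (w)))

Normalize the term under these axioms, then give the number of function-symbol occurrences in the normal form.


1. (s (s (h (w) (f) (f)) (w)) (s (r (f)) (w)))  →  (s (h (w) (f) (f)) (s (r (f)) (w)))
2. (s (h (w) (f) (f)) (s (r (f)) (w)))  →  (s (h (w) (f) (f)) (r (f)))
normal form: (s (h (w) (f) (f)) (r (f)))

size = 7


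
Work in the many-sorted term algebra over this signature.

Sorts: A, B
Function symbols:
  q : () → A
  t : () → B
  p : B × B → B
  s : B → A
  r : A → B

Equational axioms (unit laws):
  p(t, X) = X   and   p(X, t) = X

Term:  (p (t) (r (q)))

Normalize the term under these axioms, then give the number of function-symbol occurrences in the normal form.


size = 2

1. (p (t) (r (q)))  →  (r (q))
normal form: (r (q))


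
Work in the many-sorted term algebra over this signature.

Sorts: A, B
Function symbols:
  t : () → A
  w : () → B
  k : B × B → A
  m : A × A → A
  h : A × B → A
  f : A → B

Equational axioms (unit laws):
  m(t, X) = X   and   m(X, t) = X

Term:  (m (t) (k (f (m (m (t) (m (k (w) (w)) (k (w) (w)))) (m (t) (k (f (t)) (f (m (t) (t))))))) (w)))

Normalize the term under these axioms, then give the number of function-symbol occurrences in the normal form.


size = 16

1. (m (t) (k (f (m (m (t) (m (k (w) (w)) (k (w) (w)))) (m (t) (k (f (t)) (f (m (t) (t))))))) (w)))  →  (k (f (m (m (t) (m (k (w) (w)) (k (w) (w)))) (m (t) (k (f (t)) (f (m (t) (t))))))) (w))
2. (k (f (m (m (t) (m (k (w) (w)) (k (w) (w)))) (m (t) (k (f (t)) (f (m (t) (t))))))) (w))  →  (k (f (m (m (k (w) (w)) (k (w) (w))) (m (t) (k (f (t)) (f (m (t) (t))))))) (w))
3. (k (f (m (m (k (w) (w)) (k (w) (w))) (m (t) (k (f (t)) (f (m (t) (t))))))) (w))  →  (k (f (m (m (k (w) (w)) (k (w) (w))) (k (f (t)) (f (m (t) (t)))))) (w))
4. (k (f (m (m (k (w) (w)) (k (w) (w))) (k (f (t)) (f (m (t) (t)))))) (w))  →  (k (f (m (m (k (w) (w)) (k (w) (w))) (k (f (t)) (f (t))))) (w))
normal form: (k (f (m (m (k (w) (w)) (k (w) (w))) (k (f (t)) (f (t))))) (w))


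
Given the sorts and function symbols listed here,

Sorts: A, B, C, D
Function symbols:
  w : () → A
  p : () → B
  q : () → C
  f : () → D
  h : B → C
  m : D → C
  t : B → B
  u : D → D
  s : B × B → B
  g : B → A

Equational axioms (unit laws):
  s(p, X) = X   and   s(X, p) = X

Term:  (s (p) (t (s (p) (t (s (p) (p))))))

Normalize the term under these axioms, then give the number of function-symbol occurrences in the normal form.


1. (s (p) (t (s (p) (t (s (p) (p))))))  →  (t (s (p) (t (s (p) (p)))))
2. (t (s (p) (t (s (p) (p)))))  →  (t (t (s (p) (p))))
3. (t (t (s (p) (p))))  →  (t (t (p)))
normal form: (t (t (p)))

size = 3


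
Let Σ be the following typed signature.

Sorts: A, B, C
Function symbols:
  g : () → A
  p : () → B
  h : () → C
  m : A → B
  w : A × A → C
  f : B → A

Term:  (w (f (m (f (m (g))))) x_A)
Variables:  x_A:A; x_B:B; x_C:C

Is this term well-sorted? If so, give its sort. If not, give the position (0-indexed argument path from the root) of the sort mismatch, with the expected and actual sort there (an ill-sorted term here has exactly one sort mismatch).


well-sorted; sort = C

          (g) : A
        (m (g)) : B
      (f (m (g))) : A
    (m (f (m (g)))) : B
  (f (m (f (m (g))))) : A
  x_A : A
(w (f (m (f (m (g))))) x_A) : C


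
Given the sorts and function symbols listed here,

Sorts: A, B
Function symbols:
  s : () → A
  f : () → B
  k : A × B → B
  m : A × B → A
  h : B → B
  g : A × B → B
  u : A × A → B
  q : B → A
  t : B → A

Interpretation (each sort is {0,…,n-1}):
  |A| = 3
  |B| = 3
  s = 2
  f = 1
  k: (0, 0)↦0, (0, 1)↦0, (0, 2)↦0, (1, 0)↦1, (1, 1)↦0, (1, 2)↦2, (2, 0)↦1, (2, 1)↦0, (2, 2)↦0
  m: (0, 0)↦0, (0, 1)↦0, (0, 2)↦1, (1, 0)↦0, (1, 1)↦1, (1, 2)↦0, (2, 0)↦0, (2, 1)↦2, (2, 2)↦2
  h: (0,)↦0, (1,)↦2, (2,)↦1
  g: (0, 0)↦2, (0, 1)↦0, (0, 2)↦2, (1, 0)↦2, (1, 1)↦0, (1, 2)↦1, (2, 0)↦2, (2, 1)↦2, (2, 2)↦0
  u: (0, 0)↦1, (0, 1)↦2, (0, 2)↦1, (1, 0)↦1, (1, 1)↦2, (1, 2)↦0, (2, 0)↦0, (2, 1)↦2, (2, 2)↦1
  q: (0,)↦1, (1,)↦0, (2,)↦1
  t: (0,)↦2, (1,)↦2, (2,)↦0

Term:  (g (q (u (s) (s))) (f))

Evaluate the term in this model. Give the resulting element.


  s = 2
  s = 2
  (u (s) (s)) = u(2, 2) = 1
  (q (u (s) (s))) = q(1,) = 0
  f = 1
  (g (q (u (s) (s))) (f)) = g(0, 1) = 0

value = 0


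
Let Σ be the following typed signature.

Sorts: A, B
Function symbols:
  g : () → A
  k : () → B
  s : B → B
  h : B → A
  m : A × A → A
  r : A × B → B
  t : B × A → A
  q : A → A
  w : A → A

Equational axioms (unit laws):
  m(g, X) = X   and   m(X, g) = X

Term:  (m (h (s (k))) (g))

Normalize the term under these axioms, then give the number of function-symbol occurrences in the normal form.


1. (m (h (s (k))) (g))  →  (h (s (k)))
normal form: (h (s (k)))

size = 3


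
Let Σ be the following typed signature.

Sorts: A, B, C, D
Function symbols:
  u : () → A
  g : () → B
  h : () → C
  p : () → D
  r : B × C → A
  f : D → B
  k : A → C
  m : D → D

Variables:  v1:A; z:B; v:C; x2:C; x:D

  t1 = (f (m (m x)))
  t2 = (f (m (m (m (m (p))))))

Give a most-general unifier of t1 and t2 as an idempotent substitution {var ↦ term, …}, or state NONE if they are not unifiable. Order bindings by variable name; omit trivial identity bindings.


{x ↦ (m (m (p)))}


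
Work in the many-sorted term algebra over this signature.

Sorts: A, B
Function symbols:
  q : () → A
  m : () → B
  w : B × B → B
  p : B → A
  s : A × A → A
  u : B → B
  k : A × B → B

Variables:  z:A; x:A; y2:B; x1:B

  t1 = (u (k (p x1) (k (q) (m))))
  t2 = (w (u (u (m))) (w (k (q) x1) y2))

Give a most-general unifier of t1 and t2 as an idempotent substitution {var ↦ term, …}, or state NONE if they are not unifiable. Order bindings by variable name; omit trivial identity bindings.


NONE (not unifiable)

head clash or occurs-check failure — not unifiable


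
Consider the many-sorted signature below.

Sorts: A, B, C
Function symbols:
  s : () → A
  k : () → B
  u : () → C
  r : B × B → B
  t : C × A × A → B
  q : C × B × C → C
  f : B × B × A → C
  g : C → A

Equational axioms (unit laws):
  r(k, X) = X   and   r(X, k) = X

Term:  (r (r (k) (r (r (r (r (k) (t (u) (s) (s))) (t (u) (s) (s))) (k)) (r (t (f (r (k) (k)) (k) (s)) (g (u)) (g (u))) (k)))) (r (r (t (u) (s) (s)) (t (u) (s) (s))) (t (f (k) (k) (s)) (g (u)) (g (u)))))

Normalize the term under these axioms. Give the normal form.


1. (r (r (k) (r (r (r (r (k) (t (u) (s) (s))) (t (u) (s) (s))) (k)) (r (t (f (r (k) (k)) (k) (s)) (g (u)) (g (u))) (k)))) (r (r (t (u) (s) (s)) (t (u) (s) (s))) (t (f (k) (k) (s)) (g (u)) (g (u)))))  →  (r (r (r (r (r (k) (t (u) (s) (s))) (t (u) (s) (s))) (k)) (r (t (f (r (k) (k)) (k) (s)) (g (u)) (g (u))) (k))) (r (r (t (u) (s) (s)) (t (u) (s) (s))) (t (f (k) (k) (s)) (g (u)) (g (u)))))
2. (r (r (r (r (r (k) (t (u) (s) (s))) (t (u) (s) (s))) (k)) (r (t (f (r (k) (k)) (k) (s)) (g (u)) (g (u))) (k))) (r (r (t (u) (s) (s)) (t (u) (s) (s))) (t (f (k) (k) (s)) (g (u)) (g (u)))))  →  (r (r (r (r (k) (t (u) (s) (s))) (t (u) (s) (s))) (r (t (f (r (k) (k)) (k) (s)) (g (u)) (g (u))) (k))) (r (r (t (u) (s) (s)) (t (u) (s) (s))) (t (f (k) (k) (s)) (g (u)) (g (u)))))
3. (r (r (r (r (k) (t (u) (s) (s))) (t (u) (s) (s))) (r (t (f (r (k) (k)) (k) (s)) (g (u)) (g (u))) (k))) (r (r (t (u) (s) (s)) (t (u) (s) (s))) (t (f (k) (k) (s)) (g (u)) (g (u)))))  →  (r (r (r (t (u) (s) (s)) (t (u) (s) (s))) (r (t (f (r (k) (k)) (k) (s)) (g (u)) (g (u))) (k))) (r (r (t (u) (s) (s)) (t (u) (s) (s))) (t (f (k) (k) (s)) (g (u)) (g (u)))))
4. (r (r (r (t (u) (s) (s)) (t (u) (s) (s))) (r (t (f (r (k) (k)) (k) (s)) (g (u)) (g (u))) (k))) (r (r (t (u) (s) (s)) (t (u) (s) (s))) (t (f (k) (k) (s)) (g (u)) (g (u)))))  →  (r (r (r (t (u) (s) (s)) (t (u) (s) (s))) (t (f (r (k) (k)) (k) (s)) (g (u)) (g (u)))) (r (r (t (u) (s) (s)) (t (u) (s) (s))) (t (f (k) (k) (s)) (g (u)) (g (u)))))
5. (r (r (r (t (u) (s) (s)) (t (u) (s) (s))) (t (f (r (k) (k)) (k) (s)) (g (u)) (g (u)))) (r (r (t (u) (s) (s)) (t (u) (s) (s))) (t (f (k) (k) (s)) (g (u)) (g (u)))))  →  (r (r (r (t (u) (s) (s)) (t (u) (s) (s))) (t (f (k) (k) (s)) (g (u)) (g (u)))) (r (r (t (u) (s) (s)) (t (u) (s) (s))) (t (f (k) (k) (s)) (g (u)) (g (u)))))

normal form = (r (r (r (t (u) (s) (s)) (t (u) (s) (s))) (t (f (k) (k) (s)) (g (u)) (g (u)))) (r (r (t (u) (s) (s)) (t (u) (s) (s))) (t (f (k) (k) (s)) (g (u)) (g (u)))))


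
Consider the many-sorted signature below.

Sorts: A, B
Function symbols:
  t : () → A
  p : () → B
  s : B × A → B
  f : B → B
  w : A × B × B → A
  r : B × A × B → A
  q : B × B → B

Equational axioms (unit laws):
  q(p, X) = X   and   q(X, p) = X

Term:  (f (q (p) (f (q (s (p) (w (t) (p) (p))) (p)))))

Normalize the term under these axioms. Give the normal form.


1. (f (q (p) (f (q (s (p) (w (t) (p) (p))) (p)))))  →  (f (f (q (s (p) (w (t) (p) (p))) (p))))
2. (f (f (q (s (p) (w (t) (p) (p))) (p))))  →  (f (f (s (p) (w (t) (p) (p)))))

normal form = (f (f (s (p) (w (t) (p) (p)))))


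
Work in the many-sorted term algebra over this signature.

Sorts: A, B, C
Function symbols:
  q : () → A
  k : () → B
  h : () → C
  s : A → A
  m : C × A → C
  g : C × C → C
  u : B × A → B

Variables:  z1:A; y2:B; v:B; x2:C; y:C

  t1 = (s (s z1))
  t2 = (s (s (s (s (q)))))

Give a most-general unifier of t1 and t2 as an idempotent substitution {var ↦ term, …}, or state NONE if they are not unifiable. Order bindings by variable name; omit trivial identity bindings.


{z1 ↦ (s (s (q)))}


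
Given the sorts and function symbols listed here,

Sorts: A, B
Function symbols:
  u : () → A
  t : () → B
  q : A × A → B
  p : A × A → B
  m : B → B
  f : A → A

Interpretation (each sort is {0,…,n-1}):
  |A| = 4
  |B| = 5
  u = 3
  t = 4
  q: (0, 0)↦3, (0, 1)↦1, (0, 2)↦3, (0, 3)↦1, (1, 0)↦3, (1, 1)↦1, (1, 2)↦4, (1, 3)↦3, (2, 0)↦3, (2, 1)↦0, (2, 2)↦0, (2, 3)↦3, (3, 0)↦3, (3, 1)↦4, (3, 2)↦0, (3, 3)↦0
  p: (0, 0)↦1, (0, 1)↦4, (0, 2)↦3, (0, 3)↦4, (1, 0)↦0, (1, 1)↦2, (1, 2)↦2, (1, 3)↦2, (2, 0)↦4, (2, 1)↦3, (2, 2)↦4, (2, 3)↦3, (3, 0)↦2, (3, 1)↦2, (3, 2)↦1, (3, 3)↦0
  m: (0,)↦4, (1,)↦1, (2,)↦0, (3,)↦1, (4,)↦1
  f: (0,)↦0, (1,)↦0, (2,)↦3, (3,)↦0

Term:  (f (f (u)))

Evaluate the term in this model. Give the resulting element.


  u = 3
  (f (u)) = f(3,) = 0
  (f (f (u))) = f(0,) = 0

value = 0


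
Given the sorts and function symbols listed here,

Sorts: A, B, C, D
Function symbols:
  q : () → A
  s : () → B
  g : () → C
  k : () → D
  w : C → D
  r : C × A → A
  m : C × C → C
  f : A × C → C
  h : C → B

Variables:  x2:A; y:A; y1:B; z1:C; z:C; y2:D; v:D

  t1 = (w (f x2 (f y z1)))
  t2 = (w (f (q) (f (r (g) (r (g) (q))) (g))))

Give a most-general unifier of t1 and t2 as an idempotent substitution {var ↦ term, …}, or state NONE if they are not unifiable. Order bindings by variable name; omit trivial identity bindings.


{x2 ↦ (q), y ↦ (r (g) (r (g) (q))), z1 ↦ (g)}


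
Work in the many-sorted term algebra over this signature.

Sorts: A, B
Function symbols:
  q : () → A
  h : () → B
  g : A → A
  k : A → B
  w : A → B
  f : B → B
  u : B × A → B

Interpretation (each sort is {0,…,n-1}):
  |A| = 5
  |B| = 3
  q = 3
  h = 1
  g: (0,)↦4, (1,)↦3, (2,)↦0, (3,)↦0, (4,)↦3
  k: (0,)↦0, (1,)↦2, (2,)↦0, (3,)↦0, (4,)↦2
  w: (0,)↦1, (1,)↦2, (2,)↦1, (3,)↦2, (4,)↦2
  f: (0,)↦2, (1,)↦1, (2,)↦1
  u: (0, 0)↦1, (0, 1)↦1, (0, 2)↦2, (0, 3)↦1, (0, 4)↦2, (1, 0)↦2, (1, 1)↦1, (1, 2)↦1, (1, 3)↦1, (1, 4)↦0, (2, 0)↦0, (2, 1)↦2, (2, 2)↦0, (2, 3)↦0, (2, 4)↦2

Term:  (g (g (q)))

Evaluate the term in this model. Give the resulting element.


  q = 3
  (g (q)) = g(3,) = 0
  (g (g (q))) = g(0,) = 4

value = 4


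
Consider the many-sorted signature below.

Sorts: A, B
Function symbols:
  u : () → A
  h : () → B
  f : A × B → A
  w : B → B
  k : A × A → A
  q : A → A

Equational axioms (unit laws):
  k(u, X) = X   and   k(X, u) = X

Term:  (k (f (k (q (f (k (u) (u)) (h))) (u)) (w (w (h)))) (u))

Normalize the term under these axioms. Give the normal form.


1. (k (f (k (q (f (k (u) (u)) (h))) (u)) (w (w (h)))) (u))  →  (f (k (q (f (k (u) (u)) (h))) (u)) (w (w (h))))
2. (f (k (q (f (k (u) (u)) (h))) (u)) (w (w (h))))  →  (f (q (f (k (u) (u)) (h))) (w (w (h))))
3. (f (q (f (k (u) (u)) (h))) (w (w (h))))  →  (f (q (f (u) (h))) (w (w (h))))

normal form = (f (q (f (u) (h))) (w (w (h))))


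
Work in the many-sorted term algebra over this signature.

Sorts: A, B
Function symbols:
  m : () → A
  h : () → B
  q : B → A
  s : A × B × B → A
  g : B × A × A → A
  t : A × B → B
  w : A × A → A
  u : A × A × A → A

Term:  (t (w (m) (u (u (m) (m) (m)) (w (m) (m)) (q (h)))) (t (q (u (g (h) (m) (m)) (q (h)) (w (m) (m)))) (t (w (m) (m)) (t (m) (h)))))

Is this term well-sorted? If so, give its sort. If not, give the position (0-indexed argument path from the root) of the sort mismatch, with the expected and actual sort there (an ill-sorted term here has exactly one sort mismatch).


ill-sorted at position [1, 0, 0]: expected B, got A

    (m) : A
        (m) : A
        (m) : A
        (m) : A
      (u (m) (m) (m)) : A
        (m) : A
        (m) : A
      (w (m) (m)) : A
        (h) : B
      (q (h)) : A
    (u (u (m) (m) (m)) (w (m) (m)) (q (h))) : A
  (w (m) (u (u (m) (m) (m)) (w (m) (m)) (q (h)))) : A
          (h) : B
          (m) : A
          (m) : A
        (g (h) (m) (m)) : A
          (h) : B
        (q (h)) : A
          (m) : A
          (m) : A
        (w (m) (m)) : A
      (u (g (h) (m) (m)) (q (h)) (w (m) (m))) : A
    (q (u (g (h) (m) (m)) (q (h)) (w (m) (m)))) : ✗ arg 0 at [1, 0, 0] has sort A, expected B
        (m) : A
        (m) : A
      (w (m) (m)) : A
        (m) : A
        (h) : B
      (t (m) (h)) : B
    (t (w (m) (m)) (t (m) (h))) : B


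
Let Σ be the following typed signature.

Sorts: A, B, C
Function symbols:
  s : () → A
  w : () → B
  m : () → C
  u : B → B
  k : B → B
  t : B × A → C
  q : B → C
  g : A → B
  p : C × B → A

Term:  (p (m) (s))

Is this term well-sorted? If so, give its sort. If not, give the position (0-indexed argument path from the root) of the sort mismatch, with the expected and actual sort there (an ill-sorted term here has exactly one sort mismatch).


  (m) : C
  (s) : A
(p (m) (s)) : ✗ arg 1 at [1] has sort A, expected B

ill-sorted at position [1]: expected B, got A


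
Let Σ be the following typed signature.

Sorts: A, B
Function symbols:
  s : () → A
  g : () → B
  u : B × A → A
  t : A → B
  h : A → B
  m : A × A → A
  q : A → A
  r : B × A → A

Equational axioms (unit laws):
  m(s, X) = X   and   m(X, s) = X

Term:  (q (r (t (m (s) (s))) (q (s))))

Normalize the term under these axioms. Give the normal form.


normal form = (q (r (t (s)) (q (s))))

1. (q (r (t (m (s) (s))) (q (s))))  →  (q (r (t (s)) (q (s))))


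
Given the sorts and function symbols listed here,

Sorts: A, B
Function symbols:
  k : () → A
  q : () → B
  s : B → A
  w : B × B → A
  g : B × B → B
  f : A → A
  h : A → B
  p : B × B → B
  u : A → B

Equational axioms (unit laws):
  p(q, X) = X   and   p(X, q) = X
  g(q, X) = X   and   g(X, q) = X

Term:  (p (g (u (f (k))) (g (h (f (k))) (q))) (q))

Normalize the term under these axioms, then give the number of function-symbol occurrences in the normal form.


1. (p (g (u (f (k))) (g (h (f (k))) (q))) (q))  →  (g (u (f (k))) (g (h (f (k))) (q)))
2. (g (u (f (k))) (g (h (f (k))) (q)))  →  (g (u (f (k))) (h (f (k))))
normal form: (g (u (f (k))) (h (f (k))))

size = 7


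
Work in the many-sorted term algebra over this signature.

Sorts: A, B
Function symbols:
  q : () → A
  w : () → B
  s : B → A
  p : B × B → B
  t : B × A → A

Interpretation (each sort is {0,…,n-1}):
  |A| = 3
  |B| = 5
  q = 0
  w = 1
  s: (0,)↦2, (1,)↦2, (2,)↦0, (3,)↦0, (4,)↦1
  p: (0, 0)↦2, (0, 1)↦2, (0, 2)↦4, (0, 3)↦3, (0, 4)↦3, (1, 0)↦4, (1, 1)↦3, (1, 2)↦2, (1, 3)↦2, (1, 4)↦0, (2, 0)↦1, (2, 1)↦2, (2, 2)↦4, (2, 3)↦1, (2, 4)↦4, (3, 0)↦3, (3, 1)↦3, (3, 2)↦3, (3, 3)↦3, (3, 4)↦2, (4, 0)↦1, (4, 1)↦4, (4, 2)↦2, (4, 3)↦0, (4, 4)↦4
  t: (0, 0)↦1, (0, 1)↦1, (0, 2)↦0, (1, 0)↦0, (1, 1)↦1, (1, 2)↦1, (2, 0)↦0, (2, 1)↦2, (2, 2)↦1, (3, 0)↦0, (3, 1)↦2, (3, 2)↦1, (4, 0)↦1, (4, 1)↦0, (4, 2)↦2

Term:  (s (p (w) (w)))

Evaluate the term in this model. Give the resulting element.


value = 0

  w = 1
  w = 1
  (p (w) (w)) = p(1, 1) = 3
  (s (p (w) (w))) = s(3,) = 0


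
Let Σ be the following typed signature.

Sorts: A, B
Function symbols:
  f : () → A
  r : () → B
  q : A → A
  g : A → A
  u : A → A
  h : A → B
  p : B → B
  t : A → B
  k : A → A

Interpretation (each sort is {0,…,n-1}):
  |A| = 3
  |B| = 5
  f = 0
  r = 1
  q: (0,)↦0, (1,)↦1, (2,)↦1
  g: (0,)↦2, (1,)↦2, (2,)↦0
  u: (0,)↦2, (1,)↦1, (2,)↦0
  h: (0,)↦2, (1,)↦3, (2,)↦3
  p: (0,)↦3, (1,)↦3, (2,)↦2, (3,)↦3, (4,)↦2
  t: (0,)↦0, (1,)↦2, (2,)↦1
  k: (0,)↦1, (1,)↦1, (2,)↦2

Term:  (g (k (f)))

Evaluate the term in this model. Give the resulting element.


value = 2

  f = 0
  (k (f)) = k(0,) = 1
  (g (k (f))) = g(1,) = 2


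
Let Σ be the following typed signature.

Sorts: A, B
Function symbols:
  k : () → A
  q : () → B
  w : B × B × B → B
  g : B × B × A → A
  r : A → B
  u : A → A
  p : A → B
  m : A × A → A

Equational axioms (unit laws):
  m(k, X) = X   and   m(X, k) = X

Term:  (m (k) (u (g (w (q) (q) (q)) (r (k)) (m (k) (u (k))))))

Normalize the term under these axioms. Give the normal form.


normal form = (u (g (w (q) (q) (q)) (r (k)) (u (k))))

1. (m (k) (u (g (w (q) (q) (q)) (r (k)) (m (k) (u (k))))))  →  (u (g (w (q) (q) (q)) (r (k)) (m (k) (u (k)))))
2. (u (g (w (q) (q) (q)) (r (k)) (m (k) (u (k)))))  →  (u (g (w (q) (q) (q)) (r (k)) (u (k))))


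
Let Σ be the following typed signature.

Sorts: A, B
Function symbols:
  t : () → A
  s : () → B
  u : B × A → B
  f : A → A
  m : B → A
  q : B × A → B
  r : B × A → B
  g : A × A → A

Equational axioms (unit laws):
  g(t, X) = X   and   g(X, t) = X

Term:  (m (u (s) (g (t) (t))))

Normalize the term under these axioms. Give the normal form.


normal form = (m (u (s) (t)))

1. (m (u (s) (g (t) (t))))  →  (m (u (s) (t)))
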